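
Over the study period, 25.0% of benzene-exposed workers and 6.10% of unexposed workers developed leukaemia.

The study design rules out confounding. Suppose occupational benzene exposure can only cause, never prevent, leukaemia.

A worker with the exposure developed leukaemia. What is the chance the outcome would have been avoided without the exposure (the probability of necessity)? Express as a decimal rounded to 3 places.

PN ≈ 0.756

p₁ = 0.25, p₀ = 0.061.
Under exogeneity and monotonicity, PN = (p₁ − p₀) / p₁.
PN = (0.25 − 0.061) / 0.25 = 0.189 / 0.25 ≈ 0.7560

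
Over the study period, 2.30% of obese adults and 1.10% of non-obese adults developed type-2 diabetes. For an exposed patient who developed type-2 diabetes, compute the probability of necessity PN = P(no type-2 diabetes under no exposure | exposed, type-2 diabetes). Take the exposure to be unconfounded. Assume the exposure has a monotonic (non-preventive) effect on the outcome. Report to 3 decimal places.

p₁ = 0.023, p₀ = 0.011.
Under exogeneity and monotonicity, PN = (p₁ − p₀) / p₁.
PN = (0.023 − 0.011) / 0.023 = 0.012 / 0.023 ≈ 0.5217

PN ≈ 0.522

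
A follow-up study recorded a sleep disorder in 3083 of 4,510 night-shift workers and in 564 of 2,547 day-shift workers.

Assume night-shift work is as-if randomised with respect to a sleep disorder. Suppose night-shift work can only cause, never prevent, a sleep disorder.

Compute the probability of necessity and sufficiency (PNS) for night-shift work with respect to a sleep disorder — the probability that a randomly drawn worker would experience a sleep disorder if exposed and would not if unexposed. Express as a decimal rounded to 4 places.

PNS ≈ 0.4622

p₁ = P(outcome | exposed) = 3083/4510 = 0.68359
p₀ = P(outcome | unexposed) = 564/2547 = 0.22144
Under exogeneity and monotonicity, PNS = p₁ − p₀.
PNS = 0.68359 − 0.22144 = 0.46216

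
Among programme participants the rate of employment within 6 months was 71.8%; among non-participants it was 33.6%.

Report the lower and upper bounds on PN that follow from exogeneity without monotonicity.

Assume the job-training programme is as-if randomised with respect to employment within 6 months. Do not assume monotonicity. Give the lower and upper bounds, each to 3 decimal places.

p₁ = 0.718, p₀ = 0.336.
Under exogeneity alone the bounds on PN are max{0,(p₁−p₀)/p₁} ≤ PN ≤ min{1,(1−p₀)/p₁}.
  lower = (p₁ − p₀)/p₁ = 0.382 / 0.718 ≈ 0.5320
  upper = min{1, (1 − p₀)/p₁} = 0.664 / 0.718 ≈ 0.9248

0.532 ≤ PN ≤ 0.925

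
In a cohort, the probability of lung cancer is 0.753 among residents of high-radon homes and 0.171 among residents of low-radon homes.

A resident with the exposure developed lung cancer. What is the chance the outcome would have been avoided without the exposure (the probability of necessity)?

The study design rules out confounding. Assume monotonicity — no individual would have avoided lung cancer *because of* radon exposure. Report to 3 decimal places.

Let p₁ = 0.753, p₀ = 0.171.
Under exogeneity and monotonicity, PN = (p₁ − p₀) / p₁.
PN = (0.753 − 0.171) / 0.753 = 0.582 / 0.753 ≈ 0.7729

PN ≈ 0.773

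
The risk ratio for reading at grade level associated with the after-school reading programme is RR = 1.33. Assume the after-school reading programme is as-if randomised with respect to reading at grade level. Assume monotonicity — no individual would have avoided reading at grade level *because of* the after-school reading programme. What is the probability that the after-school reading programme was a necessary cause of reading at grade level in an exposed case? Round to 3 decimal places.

Under exogeneity and monotonicity, PN = (RR − 1) / RR = 1 − 1/RR.
PN = (1.33 − 1) / 1.33 = 0.33 / 1.33 ≈ 0.2481

PN ≈ 0.248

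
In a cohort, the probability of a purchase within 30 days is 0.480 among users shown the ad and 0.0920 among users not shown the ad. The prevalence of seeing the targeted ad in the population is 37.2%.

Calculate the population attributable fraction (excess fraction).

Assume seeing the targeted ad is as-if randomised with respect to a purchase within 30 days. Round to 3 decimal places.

PAF ≈ 0.611

Let p₁ = 0.48, p₀ = 0.092.
Overall risk P(Y=1) = π·p₁ + (1−π)·p₀ = 0.372×0.48 + 0.628×0.092 = 0.23634.
Under exogeneity, PAF = [P(Y=1) − p₀] / P(Y=1).
PAF = (0.23634 − 0.092) / 0.23634 ≈ 0.6107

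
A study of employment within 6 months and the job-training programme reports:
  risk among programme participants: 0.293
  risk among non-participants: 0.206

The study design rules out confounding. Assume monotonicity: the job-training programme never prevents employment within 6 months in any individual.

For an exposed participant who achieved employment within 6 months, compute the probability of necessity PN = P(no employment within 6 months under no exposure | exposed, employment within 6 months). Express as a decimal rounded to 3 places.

PN ≈ 0.297

Let p₁ = 0.293, p₀ = 0.206.
Under exogeneity and monotonicity, PN = (p₁ − p₀) / p₁.
PN = (0.293 − 0.206) / 0.293 = 0.087 / 0.293 ≈ 0.2969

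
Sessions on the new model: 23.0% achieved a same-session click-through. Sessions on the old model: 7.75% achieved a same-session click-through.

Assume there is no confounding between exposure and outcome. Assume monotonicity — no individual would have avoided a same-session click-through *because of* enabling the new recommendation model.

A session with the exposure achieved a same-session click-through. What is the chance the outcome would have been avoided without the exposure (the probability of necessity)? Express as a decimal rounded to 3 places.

p₁ = 0.23, p₀ = 0.0775.
Under exogeneity and monotonicity, PN = (p₁ − p₀) / p₁.
PN = (0.23 − 0.0775) / 0.23 = 0.1525 / 0.23 ≈ 0.6630

PN ≈ 0.663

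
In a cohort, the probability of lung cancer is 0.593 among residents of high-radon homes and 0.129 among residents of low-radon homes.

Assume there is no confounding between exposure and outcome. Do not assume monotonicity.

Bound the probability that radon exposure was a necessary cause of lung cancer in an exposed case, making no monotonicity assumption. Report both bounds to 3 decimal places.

Let p₁ = 0.593, p₀ = 0.129.
Under exogeneity alone the bounds on PN are max{0,(p₁−p₀)/p₁} ≤ PN ≤ min{1,(1−p₀)/p₁}.
  lower = (p₁ − p₀)/p₁ = 0.464 / 0.593 ≈ 0.7825
  upper = min{1, (1 − p₀)/p₁} = 0.871 / 0.593 ≈ 1.4688 → capped at 1

0.782 ≤ PN ≤ 1.000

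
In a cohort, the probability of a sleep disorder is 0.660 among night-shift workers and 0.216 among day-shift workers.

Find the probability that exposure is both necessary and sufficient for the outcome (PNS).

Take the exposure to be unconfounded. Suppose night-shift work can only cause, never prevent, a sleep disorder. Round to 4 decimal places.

Let p₁ = 0.66, p₀ = 0.216.
Under exogeneity and monotonicity, PNS = p₁ − p₀.
PNS = 0.66 − 0.216 = 0.444

PNS ≈ 0.4440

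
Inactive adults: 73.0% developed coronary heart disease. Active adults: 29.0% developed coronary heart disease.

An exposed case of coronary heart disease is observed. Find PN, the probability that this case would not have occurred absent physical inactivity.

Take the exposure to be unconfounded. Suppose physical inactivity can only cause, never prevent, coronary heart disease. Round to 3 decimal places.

PN ≈ 0.603

p₁ = 0.73, p₀ = 0.29.
Under exogeneity and monotonicity, PN = (p₁ − p₀) / p₁.
PN = (0.73 − 0.29) / 0.73 = 0.44 / 0.73 ≈ 0.6027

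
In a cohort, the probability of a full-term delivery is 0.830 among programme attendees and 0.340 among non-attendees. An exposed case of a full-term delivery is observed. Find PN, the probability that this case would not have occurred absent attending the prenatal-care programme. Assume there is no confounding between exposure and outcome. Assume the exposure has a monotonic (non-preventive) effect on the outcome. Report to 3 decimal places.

Let p₁ = 0.83, p₀ = 0.34.
Under exogeneity and monotonicity, PN = (p₁ − p₀) / p₁.
PN = (0.83 − 0.34) / 0.83 = 0.49 / 0.83 ≈ 0.5904

PN ≈ 0.590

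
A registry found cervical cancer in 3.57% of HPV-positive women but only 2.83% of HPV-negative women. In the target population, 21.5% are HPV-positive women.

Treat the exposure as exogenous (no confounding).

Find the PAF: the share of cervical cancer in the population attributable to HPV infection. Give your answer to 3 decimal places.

PAF ≈ 0.053

p₁ = 0.0357, p₀ = 0.0283.
Overall risk P(Y=1) = π·p₁ + (1−π)·p₀ = 0.215×0.0357 + 0.785×0.0283 = 0.029891.
Under exogeneity, PAF = [P(Y=1) − p₀] / P(Y=1).
PAF = (0.029891 − 0.0283) / 0.029891 ≈ 0.0532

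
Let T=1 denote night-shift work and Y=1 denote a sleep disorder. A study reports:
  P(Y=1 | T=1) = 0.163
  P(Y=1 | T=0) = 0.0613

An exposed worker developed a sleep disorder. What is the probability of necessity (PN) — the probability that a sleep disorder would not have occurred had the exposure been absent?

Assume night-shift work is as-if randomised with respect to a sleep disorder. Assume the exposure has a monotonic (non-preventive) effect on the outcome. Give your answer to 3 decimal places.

PN ≈ 0.624

Let p₁ = 0.163, p₀ = 0.0613.
Under exogeneity and monotonicity, PN = (p₁ − p₀) / p₁.
PN = (0.163 − 0.0613) / 0.163 = 0.1017 / 0.163 ≈ 0.6239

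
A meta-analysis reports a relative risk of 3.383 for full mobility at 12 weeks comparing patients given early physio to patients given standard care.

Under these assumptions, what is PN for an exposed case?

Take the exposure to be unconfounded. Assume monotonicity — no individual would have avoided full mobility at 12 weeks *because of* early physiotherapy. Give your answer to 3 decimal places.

PN ≈ 0.704

Under exogeneity and monotonicity, PN = (RR − 1) / RR = 1 − 1/RR.
PN = (3.383 − 1) / 3.383 = 2.383 / 3.383 ≈ 0.7044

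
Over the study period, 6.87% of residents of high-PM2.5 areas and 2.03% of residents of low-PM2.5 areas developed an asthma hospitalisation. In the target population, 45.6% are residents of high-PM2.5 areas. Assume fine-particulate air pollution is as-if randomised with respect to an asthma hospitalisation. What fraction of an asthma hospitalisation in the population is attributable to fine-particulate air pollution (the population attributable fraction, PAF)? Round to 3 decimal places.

p₁ = 0.0687, p₀ = 0.0203.
Overall risk P(Y=1) = π·p₁ + (1−π)·p₀ = 0.456×0.0687 + 0.544×0.0203 = 0.04237.
Under exogeneity, PAF = [P(Y=1) − p₀] / P(Y=1).
PAF = (0.04237 − 0.0203) / 0.04237 ≈ 0.5209

PAF ≈ 0.521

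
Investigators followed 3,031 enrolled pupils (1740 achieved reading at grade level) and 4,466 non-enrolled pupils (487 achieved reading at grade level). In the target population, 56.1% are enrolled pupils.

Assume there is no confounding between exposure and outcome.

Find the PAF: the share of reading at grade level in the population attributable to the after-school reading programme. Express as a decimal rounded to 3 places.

PAF ≈ 0.705

p₁ = P(outcome | exposed) = 1740/3031 = 0.57407
p₀ = P(outcome | unexposed) = 487/4466 = 0.10905
Overall risk P(Y=1) = π·p₁ + (1−π)·p₀ = 0.561×0.57407 + 0.439×0.10905 = 0.36992.
Under exogeneity, PAF = [P(Y=1) − p₀] / P(Y=1).
PAF = (0.36992 − 0.10905) / 0.36992 ≈ 0.7052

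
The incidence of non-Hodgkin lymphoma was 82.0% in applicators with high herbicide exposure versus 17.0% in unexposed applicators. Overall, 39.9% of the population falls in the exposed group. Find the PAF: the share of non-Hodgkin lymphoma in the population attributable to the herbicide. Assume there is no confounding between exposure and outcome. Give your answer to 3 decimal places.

PAF ≈ 0.604

p₁ = 0.82, p₀ = 0.17.
Overall risk P(Y=1) = π·p₁ + (1−π)·p₀ = 0.399×0.82 + 0.601×0.17 = 0.42935.
Under exogeneity, PAF = [P(Y=1) − p₀] / P(Y=1).
PAF = (0.42935 − 0.17) / 0.42935 ≈ 0.6041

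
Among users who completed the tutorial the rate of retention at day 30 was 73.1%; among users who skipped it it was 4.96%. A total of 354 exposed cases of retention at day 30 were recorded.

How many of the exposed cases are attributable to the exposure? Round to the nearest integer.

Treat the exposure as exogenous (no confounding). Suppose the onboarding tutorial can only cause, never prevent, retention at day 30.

about 330 cases

p₁ = 0.731, p₀ = 0.0496.
PN = (p₁ − p₀)/p₁ = (0.731 − 0.0496) / 0.731 ≈ 0.93215.
Attributable cases ≈ PN × (exposed cases) = 0.93215 × 354 ≈ 329.98.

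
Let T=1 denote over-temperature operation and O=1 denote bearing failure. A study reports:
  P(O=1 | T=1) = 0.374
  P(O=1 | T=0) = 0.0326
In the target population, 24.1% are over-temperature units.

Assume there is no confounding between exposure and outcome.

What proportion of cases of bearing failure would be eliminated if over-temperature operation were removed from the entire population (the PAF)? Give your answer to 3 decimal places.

PAF ≈ 0.716

Let p₁ = 0.374, p₀ = 0.0326.
Overall risk P(Y=1) = π·p₁ + (1−π)·p₀ = 0.241×0.374 + 0.759×0.0326 = 0.11488.
Under exogeneity, PAF = [P(Y=1) − p₀] / P(Y=1).
PAF = (0.11488 − 0.0326) / 0.11488 ≈ 0.7162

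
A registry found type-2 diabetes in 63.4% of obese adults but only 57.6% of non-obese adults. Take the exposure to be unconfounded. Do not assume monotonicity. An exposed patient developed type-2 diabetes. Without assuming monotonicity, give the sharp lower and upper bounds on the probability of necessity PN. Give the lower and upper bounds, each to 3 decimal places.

p₁ = 0.634, p₀ = 0.576.
Under exogeneity alone the bounds on PN are max{0,(p₁−p₀)/p₁} ≤ PN ≤ min{1,(1−p₀)/p₁}.
  lower = (p₁ − p₀)/p₁ = 0.058 / 0.634 ≈ 0.0915
  upper = min{1, (1 − p₀)/p₁} = 0.424 / 0.634 ≈ 0.6688

0.091 ≤ PN ≤ 0.669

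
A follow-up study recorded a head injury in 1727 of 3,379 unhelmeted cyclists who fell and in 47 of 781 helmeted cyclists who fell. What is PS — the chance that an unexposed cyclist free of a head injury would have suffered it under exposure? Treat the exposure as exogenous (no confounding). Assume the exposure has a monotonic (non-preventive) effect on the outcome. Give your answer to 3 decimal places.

PS ≈ 0.480

p₁ = P(outcome | exposed) = 1727/3379 = 0.5111
p₀ = P(outcome | unexposed) = 47/781 = 0.060179
Under exogeneity and monotonicity, PS = (p₁ − p₀) / (1 − p₀).
PS = (0.5111 − 0.060179) / (1 − 0.060179) = 0.45092 / 0.93982 ≈ 0.4798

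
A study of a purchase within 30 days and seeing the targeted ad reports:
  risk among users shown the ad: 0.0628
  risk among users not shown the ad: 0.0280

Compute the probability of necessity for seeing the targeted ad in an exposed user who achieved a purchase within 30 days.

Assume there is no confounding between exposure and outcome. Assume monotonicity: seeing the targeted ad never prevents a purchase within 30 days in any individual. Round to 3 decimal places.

PN ≈ 0.554

Let p₁ = 0.0628, p₀ = 0.028.
Under exogeneity and monotonicity, PN = (p₁ − p₀) / p₁.
PN = (0.0628 − 0.028) / 0.0628 = 0.0348 / 0.0628 ≈ 0.5541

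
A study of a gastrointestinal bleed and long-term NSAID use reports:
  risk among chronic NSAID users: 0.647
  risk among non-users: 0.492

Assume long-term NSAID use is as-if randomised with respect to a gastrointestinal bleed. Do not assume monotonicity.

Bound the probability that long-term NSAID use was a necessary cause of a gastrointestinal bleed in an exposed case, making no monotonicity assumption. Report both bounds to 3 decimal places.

0.240 ≤ PN ≤ 0.785

Let p₁ = 0.647, p₀ = 0.492.
Under exogeneity alone the bounds on PN are max{0,(p₁−p₀)/p₁} ≤ PN ≤ min{1,(1−p₀)/p₁}.
  lower = (p₁ − p₀)/p₁ = 0.155 / 0.647 ≈ 0.2396
  upper = min{1, (1 − p₀)/p₁} = 0.508 / 0.647 ≈ 0.7852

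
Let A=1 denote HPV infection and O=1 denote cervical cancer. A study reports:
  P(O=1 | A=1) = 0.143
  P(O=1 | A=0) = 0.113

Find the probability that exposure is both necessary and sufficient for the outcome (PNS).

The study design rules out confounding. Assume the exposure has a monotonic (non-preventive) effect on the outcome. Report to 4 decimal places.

Let p₁ = 0.143, p₀ = 0.113.
Under exogeneity and monotonicity, PNS = p₁ − p₀.
PNS = 0.143 − 0.113 = 0.03

PNS ≈ 0.0300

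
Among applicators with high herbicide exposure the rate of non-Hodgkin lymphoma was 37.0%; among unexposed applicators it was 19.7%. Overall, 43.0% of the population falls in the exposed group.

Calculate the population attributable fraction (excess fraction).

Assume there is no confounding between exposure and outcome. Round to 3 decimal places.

p₁ = 0.37, p₀ = 0.197.
Overall risk P(Y=1) = π·p₁ + (1−π)·p₀ = 0.43×0.37 + 0.57×0.197 = 0.27139.
Under exogeneity, PAF = [P(Y=1) − p₀] / P(Y=1).
PAF = (0.27139 − 0.197) / 0.27139 ≈ 0.2741

PAF ≈ 0.274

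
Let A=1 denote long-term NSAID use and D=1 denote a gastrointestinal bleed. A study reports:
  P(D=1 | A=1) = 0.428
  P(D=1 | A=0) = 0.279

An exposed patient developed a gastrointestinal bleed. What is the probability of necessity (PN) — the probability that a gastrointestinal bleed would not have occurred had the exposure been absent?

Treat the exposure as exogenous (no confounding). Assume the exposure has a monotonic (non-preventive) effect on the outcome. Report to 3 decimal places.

PN ≈ 0.348

Let p₁ = 0.428, p₀ = 0.279.
Under exogeneity and monotonicity, PN = (p₁ − p₀) / p₁.
PN = (0.428 − 0.279) / 0.428 = 0.149 / 0.428 ≈ 0.3481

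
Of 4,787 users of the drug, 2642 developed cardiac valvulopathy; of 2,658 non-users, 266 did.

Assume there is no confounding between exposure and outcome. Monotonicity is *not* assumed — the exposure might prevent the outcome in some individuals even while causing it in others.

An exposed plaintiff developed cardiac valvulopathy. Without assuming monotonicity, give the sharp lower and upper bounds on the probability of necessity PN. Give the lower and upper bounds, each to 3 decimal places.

0.819 ≤ PN ≤ 1.000

p₁ = P(outcome | exposed) = 2642/4787 = 0.55191
p₀ = P(outcome | unexposed) = 266/2658 = 0.10008
Under exogeneity alone the bounds on PN are max{0,(p₁−p₀)/p₁} ≤ PN ≤ min{1,(1−p₀)/p₁}.
  lower = (p₁ − p₀)/p₁ = 0.45184 / 0.55191 ≈ 0.8187
  upper = min{1, (1 − p₀)/p₁} = 0.89992 / 0.55191 ≈ 1.6306 → capped at 1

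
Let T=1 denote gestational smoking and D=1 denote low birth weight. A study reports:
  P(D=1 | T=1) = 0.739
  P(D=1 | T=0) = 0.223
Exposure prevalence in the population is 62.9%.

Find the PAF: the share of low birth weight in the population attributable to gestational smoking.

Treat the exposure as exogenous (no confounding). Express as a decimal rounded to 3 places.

Let p₁ = 0.739, p₀ = 0.223.
Overall risk P(Y=1) = π·p₁ + (1−π)·p₀ = 0.629×0.739 + 0.371×0.223 = 0.54756.
Under exogeneity, PAF = [P(Y=1) − p₀] / P(Y=1).
PAF = (0.54756 − 0.223) / 0.54756 ≈ 0.5927

PAF ≈ 0.593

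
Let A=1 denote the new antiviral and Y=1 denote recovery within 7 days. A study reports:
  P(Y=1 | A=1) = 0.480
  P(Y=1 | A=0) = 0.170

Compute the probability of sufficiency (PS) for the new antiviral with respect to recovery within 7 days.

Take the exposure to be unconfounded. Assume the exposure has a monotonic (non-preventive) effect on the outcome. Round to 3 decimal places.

Let p₁ = 0.48, p₀ = 0.17.
Under exogeneity and monotonicity, PS = (p₁ − p₀) / (1 − p₀).
PS = (0.48 − 0.17) / (1 − 0.17) = 0.31 / 0.83 ≈ 0.3735

PS ≈ 0.373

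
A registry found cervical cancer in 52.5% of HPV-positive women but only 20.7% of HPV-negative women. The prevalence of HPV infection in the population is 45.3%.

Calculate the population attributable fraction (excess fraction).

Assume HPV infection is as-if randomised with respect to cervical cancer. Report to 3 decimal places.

PAF ≈ 0.410

p₁ = 0.525, p₀ = 0.207.
Overall risk P(Y=1) = π·p₁ + (1−π)·p₀ = 0.453×0.525 + 0.547×0.207 = 0.35105.
Under exogeneity, PAF = [P(Y=1) − p₀] / P(Y=1).
PAF = (0.35105 − 0.207) / 0.35105 ≈ 0.4103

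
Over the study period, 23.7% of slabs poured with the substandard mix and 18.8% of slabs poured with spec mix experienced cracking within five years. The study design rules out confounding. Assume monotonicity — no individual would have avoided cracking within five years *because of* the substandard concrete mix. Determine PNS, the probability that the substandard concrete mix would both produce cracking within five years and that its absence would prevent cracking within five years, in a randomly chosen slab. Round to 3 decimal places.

p₁ = 0.237, p₀ = 0.188.
Under exogeneity and monotonicity, PNS = p₁ − p₀.
PNS = 0.237 − 0.188 = 0.049

PNS ≈ 0.049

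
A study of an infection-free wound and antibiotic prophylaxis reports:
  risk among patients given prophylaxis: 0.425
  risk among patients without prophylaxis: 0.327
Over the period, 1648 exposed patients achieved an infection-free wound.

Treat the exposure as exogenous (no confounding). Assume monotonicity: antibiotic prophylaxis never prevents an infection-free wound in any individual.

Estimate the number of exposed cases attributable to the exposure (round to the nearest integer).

about 380 cases

Let p₁ = 0.425, p₀ = 0.327.
PN = (p₁ − p₀)/p₁ = (0.425 − 0.327) / 0.425 ≈ 0.23059.
Attributable cases ≈ PN × (exposed cases) = 0.23059 × 1648 ≈ 380.01.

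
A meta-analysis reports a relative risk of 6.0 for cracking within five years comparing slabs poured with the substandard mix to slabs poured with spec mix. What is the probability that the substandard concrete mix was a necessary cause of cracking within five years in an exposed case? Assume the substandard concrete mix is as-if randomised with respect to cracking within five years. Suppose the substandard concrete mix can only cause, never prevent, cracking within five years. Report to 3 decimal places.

PN ≈ 0.833

Under exogeneity and monotonicity, PN = (RR − 1) / RR = 1 − 1/RR.
PN = (6.0 − 1) / 6.0 = 5 / 6.0 ≈ 0.8333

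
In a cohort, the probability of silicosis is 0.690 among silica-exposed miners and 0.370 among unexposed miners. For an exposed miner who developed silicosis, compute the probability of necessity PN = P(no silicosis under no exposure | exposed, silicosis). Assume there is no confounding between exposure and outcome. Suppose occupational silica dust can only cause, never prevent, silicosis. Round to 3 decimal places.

PN ≈ 0.464

Let p₁ = 0.69, p₀ = 0.37.
Under exogeneity and monotonicity, PN = (p₁ − p₀) / p₁.
PN = (0.69 − 0.37) / 0.69 = 0.32 / 0.69 ≈ 0.4638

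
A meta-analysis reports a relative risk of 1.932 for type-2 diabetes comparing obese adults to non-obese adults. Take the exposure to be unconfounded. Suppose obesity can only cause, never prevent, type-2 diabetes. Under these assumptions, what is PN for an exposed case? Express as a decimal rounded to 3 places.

Under exogeneity and monotonicity, PN = (RR − 1) / RR = 1 − 1/RR.
PN = (1.932 − 1) / 1.932 = 0.932 / 1.932 ≈ 0.4824

PN ≈ 0.482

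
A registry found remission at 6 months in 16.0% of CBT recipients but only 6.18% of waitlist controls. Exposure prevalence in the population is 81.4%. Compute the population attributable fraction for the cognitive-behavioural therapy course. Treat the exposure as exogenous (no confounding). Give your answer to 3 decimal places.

p₁ = 0.16, p₀ = 0.0618.
Overall risk P(Y=1) = π·p₁ + (1−π)·p₀ = 0.814×0.16 + 0.186×0.0618 = 0.14173.
Under exogeneity, PAF = [P(Y=1) − p₀] / P(Y=1).
PAF = (0.14173 − 0.0618) / 0.14173 ≈ 0.5640

PAF ≈ 0.564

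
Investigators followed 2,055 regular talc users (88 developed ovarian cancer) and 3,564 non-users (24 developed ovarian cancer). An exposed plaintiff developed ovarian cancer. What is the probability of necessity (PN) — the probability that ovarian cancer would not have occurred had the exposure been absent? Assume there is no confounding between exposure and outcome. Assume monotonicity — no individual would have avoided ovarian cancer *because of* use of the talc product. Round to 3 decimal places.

PN ≈ 0.843

p₁ = P(outcome | exposed) = 88/2055 = 0.042822
p₀ = P(outcome | unexposed) = 24/3564 = 0.006734
Under exogeneity and monotonicity, PN = (p₁ − p₀) / p₁.
PN = (0.042822 − 0.006734) / 0.042822 = 0.036088 / 0.042822 ≈ 0.8427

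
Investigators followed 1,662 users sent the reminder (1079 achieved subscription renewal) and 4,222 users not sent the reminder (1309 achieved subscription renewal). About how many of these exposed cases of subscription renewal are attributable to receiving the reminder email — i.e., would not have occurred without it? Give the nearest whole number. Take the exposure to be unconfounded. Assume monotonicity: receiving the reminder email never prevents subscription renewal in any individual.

p₁ = P(outcome | exposed) = 1079/1662 = 0.64922
p₀ = P(outcome | unexposed) = 1309/4222 = 0.31004
PN = (p₁ − p₀)/p₁ = (0.64922 − 0.31004) / 0.64922 ≈ 0.52244.
Attributable cases ≈ PN × (exposed cases) = 0.52244 × 1079 ≈ 563.71.

about 564 cases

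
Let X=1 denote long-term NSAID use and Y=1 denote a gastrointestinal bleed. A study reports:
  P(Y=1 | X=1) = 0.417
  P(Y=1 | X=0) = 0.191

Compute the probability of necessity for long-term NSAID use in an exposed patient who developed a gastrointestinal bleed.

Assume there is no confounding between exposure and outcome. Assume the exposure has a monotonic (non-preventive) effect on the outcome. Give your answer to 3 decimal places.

Let p₁ = 0.417, p₀ = 0.191.
Under exogeneity and monotonicity, PN = (p₁ − p₀) / p₁.
PN = (0.417 − 0.191) / 0.417 = 0.226 / 0.417 ≈ 0.5420

PN ≈ 0.542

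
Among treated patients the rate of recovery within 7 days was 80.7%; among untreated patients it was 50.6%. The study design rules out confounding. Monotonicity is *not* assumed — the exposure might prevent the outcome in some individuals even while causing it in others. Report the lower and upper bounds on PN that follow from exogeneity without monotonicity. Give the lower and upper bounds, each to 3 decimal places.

p₁ = 0.807, p₀ = 0.506.
Under exogeneity alone the bounds on PN are max{0,(p₁−p₀)/p₁} ≤ PN ≤ min{1,(1−p₀)/p₁}.
  lower = (p₁ − p₀)/p₁ = 0.301 / 0.807 ≈ 0.3730
  upper = min{1, (1 − p₀)/p₁} = 0.494 / 0.807 ≈ 0.6121

0.373 ≤ PN ≤ 0.612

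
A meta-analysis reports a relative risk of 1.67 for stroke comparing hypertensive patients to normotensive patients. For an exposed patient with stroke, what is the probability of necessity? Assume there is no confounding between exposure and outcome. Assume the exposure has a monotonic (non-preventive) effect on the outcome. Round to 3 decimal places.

PN ≈ 0.401

Under exogeneity and monotonicity, PN = (RR − 1) / RR = 1 − 1/RR.
PN = (1.67 − 1) / 1.67 = 0.67 / 1.67 ≈ 0.4012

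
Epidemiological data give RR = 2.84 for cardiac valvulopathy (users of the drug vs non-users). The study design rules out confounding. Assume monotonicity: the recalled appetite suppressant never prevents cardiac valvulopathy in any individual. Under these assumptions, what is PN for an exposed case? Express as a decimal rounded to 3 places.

Under exogeneity and monotonicity, PN = (RR − 1) / RR = 1 − 1/RR.
PN = (2.84 − 1) / 2.84 = 1.84 / 2.84 ≈ 0.6479

PN ≈ 0.648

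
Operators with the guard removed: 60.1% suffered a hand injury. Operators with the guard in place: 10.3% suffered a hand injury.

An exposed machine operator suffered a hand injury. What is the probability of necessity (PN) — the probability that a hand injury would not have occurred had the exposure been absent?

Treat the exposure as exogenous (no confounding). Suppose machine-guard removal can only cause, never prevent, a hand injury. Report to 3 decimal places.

PN ≈ 0.829

p₁ = 0.601, p₀ = 0.103.
Under exogeneity and monotonicity, PN = (p₁ − p₀) / p₁.
PN = (0.601 − 0.103) / 0.601 = 0.498 / 0.601 ≈ 0.8286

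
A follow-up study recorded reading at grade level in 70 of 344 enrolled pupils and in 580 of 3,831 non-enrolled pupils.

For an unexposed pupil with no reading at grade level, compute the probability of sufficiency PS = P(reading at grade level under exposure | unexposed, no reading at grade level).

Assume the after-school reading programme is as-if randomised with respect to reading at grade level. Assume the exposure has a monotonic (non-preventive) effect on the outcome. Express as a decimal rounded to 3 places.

PS ≈ 0.061

p₁ = P(outcome | exposed) = 70/344 = 0.20349
p₀ = P(outcome | unexposed) = 580/3831 = 0.1514
Under exogeneity and monotonicity, PS = (p₁ − p₀) / (1 − p₀).
PS = (0.20349 − 0.1514) / (1 − 0.1514) = 0.052092 / 0.8486 ≈ 0.0614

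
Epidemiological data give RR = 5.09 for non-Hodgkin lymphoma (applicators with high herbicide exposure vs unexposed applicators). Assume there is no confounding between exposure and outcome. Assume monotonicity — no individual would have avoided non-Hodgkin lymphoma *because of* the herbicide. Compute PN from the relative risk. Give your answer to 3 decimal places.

Under exogeneity and monotonicity, PN = (RR − 1) / RR = 1 − 1/RR.
PN = (5.09 − 1) / 5.09 = 4.09 / 5.09 ≈ 0.8035

PN ≈ 0.804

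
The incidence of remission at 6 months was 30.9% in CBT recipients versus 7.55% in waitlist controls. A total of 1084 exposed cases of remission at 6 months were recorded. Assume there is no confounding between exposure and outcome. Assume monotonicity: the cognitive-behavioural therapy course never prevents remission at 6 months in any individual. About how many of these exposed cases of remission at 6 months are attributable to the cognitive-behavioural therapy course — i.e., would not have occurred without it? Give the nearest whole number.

about 819 cases

p₁ = 0.309, p₀ = 0.0755.
PN = (p₁ − p₀)/p₁ = (0.309 − 0.0755) / 0.309 ≈ 0.75566.
Attributable cases ≈ PN × (exposed cases) = 0.75566 × 1084 ≈ 819.14.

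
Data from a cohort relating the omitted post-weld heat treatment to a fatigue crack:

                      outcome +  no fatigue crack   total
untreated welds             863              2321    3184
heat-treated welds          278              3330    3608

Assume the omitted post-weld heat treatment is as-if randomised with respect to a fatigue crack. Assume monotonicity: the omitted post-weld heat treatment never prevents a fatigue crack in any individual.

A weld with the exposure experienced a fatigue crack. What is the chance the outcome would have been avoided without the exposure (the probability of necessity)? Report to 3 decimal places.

p₁ = P(outcome | exposed) = 863/3184 = 0.27104
p₀ = P(outcome | unexposed) = 278/3608 = 0.077051
Under exogeneity and monotonicity, PN = (p₁ − p₀)/p₁.
PN = (0.27104 − 0.077051) / 0.27104 ≈ 0.7157

PN ≈ 0.716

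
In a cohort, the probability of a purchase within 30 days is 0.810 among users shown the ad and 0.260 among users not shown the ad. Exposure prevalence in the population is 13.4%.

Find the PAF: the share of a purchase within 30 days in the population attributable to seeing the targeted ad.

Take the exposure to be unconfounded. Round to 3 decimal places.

Let p₁ = 0.81, p₀ = 0.26.
Overall risk P(Y=1) = π·p₁ + (1−π)·p₀ = 0.134×0.81 + 0.866×0.26 = 0.3337.
Under exogeneity, PAF = [P(Y=1) − p₀] / P(Y=1).
PAF = (0.3337 − 0.26) / 0.3337 ≈ 0.2209

PAF ≈ 0.221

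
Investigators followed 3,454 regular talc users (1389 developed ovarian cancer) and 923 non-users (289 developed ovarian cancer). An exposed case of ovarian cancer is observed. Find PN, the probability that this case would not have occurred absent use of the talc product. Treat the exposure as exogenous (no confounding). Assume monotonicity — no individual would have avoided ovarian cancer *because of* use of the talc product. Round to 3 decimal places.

p₁ = P(outcome | exposed) = 1389/3454 = 0.40214
p₀ = P(outcome | unexposed) = 289/923 = 0.31311
Under exogeneity and monotonicity, PN = (p₁ − p₀) / p₁.
PN = (0.40214 − 0.31311) / 0.40214 = 0.089033 / 0.40214 ≈ 0.2214

PN ≈ 0.221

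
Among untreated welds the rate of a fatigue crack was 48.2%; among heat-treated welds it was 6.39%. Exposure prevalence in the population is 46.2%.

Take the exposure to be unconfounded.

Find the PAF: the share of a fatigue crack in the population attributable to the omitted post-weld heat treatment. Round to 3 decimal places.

p₁ = 0.482, p₀ = 0.0639.
Overall risk P(Y=1) = π·p₁ + (1−π)·p₀ = 0.462×0.482 + 0.538×0.0639 = 0.25706.
Under exogeneity, PAF = [P(Y=1) − p₀] / P(Y=1).
PAF = (0.25706 − 0.0639) / 0.25706 ≈ 0.7514

PAF ≈ 0.751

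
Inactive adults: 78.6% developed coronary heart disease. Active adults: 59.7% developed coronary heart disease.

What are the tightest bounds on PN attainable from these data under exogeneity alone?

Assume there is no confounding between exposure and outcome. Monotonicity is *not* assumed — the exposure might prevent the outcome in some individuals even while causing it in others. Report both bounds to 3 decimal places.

p₁ = 0.786, p₀ = 0.597.
Under exogeneity alone the bounds on PN are max{0,(p₁−p₀)/p₁} ≤ PN ≤ min{1,(1−p₀)/p₁}.
  lower = (p₁ − p₀)/p₁ = 0.189 / 0.786 ≈ 0.2405
  upper = min{1, (1 − p₀)/p₁} = 0.403 / 0.786 ≈ 0.5127

0.240 ≤ PN ≤ 0.513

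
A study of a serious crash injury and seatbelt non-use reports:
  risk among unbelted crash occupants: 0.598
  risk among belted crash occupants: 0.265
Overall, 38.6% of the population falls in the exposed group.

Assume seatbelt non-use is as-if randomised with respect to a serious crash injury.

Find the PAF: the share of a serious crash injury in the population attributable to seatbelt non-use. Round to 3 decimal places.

PAF ≈ 0.327

Let p₁ = 0.598, p₀ = 0.265.
Overall risk P(Y=1) = π·p₁ + (1−π)·p₀ = 0.386×0.598 + 0.614×0.265 = 0.39354.
Under exogeneity, PAF = [P(Y=1) − p₀] / P(Y=1).
PAF = (0.39354 − 0.265) / 0.39354 ≈ 0.3266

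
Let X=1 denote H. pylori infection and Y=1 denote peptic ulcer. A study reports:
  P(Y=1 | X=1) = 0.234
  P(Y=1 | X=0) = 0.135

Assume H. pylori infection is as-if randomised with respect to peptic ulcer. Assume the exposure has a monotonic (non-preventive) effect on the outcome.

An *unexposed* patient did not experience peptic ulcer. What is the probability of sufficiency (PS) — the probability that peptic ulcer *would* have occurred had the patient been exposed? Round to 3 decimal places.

PS ≈ 0.114

Let p₁ = 0.234, p₀ = 0.135.
Under exogeneity and monotonicity, PS = (p₁ − p₀) / (1 − p₀).
PS = (0.234 − 0.135) / (1 − 0.135) = 0.099 / 0.865 ≈ 0.1145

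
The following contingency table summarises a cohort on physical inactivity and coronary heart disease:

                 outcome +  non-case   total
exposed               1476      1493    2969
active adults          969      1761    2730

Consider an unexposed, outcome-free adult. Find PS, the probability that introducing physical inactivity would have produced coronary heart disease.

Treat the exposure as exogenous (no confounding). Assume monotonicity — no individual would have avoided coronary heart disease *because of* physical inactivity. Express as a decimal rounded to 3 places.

PS ≈ 0.220

p₁ = P(outcome | exposed) = 1476/2969 = 0.49714
p₀ = P(outcome | unexposed) = 969/2730 = 0.35495
Under exogeneity and monotonicity, PS = (p₁ − p₀)/(1 − p₀).
PS = (0.49714 − 0.35495) / 0.64505 ≈ 0.2204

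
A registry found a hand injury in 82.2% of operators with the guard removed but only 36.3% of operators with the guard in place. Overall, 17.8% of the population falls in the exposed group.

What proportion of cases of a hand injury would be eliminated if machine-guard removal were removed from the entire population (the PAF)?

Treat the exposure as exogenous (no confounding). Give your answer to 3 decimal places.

p₁ = 0.822, p₀ = 0.363.
Overall risk P(Y=1) = π·p₁ + (1−π)·p₀ = 0.178×0.822 + 0.822×0.363 = 0.4447.
Under exogeneity, PAF = [P(Y=1) − p₀] / P(Y=1).
PAF = (0.4447 − 0.363) / 0.4447 ≈ 0.1837

PAF ≈ 0.184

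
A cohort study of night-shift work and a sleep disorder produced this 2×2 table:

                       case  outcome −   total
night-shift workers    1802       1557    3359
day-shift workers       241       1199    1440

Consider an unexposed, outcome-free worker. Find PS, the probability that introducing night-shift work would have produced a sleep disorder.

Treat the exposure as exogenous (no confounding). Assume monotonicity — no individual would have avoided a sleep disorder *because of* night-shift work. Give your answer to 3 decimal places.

PS ≈ 0.443

p₁ = P(outcome | exposed) = 1802/3359 = 0.53647
p₀ = P(outcome | unexposed) = 241/1440 = 0.16736
Under exogeneity and monotonicity, PS = (p₁ − p₀)/(1 − p₀).
PS = (0.53647 − 0.16736) / 0.83264 ≈ 0.4433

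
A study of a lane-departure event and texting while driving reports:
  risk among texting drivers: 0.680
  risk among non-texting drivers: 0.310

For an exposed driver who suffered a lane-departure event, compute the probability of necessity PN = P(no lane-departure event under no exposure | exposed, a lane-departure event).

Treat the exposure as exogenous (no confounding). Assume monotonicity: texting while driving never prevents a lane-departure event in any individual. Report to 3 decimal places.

PN ≈ 0.544

Let p₁ = 0.68, p₀ = 0.31.
Under exogeneity and monotonicity, PN = (p₁ − p₀) / p₁.
PN = (0.68 − 0.31) / 0.68 = 0.37 / 0.68 ≈ 0.5441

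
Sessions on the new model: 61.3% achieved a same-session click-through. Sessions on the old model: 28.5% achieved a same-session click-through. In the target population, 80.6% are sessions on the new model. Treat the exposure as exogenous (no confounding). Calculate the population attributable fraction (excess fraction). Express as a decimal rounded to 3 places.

PAF ≈ 0.481

p₁ = 0.613, p₀ = 0.285.
Overall risk P(Y=1) = π·p₁ + (1−π)·p₀ = 0.806×0.613 + 0.194×0.285 = 0.54937.
Under exogeneity, PAF = [P(Y=1) − p₀] / P(Y=1).
PAF = (0.54937 − 0.285) / 0.54937 ≈ 0.4812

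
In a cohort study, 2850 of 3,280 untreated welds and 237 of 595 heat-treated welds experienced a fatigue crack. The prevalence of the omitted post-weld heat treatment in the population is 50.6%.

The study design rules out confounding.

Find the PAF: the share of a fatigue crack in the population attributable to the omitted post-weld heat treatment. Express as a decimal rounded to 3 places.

PAF ≈ 0.374

p₁ = P(outcome | exposed) = 2850/3280 = 0.8689
p₀ = P(outcome | unexposed) = 237/595 = 0.39832
Overall risk P(Y=1) = π·p₁ + (1−π)·p₀ = 0.506×0.8689 + 0.494×0.39832 = 0.63643.
Under exogeneity, PAF = [P(Y=1) − p₀] / P(Y=1).
PAF = (0.63643 − 0.39832) / 0.63643 ≈ 0.3741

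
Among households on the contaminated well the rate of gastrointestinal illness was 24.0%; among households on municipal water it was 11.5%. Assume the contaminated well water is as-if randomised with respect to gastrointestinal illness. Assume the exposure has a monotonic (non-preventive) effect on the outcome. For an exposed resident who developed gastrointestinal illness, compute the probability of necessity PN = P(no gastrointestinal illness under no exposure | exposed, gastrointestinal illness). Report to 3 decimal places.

p₁ = 0.24, p₀ = 0.115.
Under exogeneity and monotonicity, PN = (p₁ − p₀) / p₁.
PN = (0.24 − 0.115) / 0.24 = 0.125 / 0.24 ≈ 0.5208

PN ≈ 0.521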